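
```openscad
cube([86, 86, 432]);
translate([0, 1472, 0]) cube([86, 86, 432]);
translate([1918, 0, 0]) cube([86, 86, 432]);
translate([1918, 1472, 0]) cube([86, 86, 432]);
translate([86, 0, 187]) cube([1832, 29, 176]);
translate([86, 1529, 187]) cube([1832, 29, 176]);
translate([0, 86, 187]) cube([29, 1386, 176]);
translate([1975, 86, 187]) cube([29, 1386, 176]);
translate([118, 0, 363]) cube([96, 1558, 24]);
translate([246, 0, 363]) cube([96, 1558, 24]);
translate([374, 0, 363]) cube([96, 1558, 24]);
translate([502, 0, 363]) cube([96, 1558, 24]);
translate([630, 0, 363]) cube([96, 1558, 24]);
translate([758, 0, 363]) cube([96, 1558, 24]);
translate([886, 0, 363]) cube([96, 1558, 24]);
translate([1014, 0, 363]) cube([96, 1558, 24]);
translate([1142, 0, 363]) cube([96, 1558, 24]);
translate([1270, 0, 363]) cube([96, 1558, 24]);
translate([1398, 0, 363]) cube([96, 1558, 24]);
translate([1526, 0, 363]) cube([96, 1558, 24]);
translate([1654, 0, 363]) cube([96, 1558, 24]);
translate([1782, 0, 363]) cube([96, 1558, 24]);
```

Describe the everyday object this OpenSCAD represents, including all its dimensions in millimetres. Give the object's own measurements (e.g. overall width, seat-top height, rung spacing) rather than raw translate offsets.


A bed frame 2004 mm long (x) by 1558 mm wide (y). Four 86×86 mm corner posts, 432 mm tall, at the corners of the footprint. Four rails of 29 mm thickness and 176 mm height run between adjacent posts with their undersides at z = 187 mm, their outer faces flush with the outside of the frame (the two x-running rails run between the posts' inner faces; the two y-running rails run between the posts' inner faces). 14 slats, each 96 mm wide (x) and 24 mm thick, lie across the top of the two x-running rails, running the full 1558 mm width of the frame in y; along x they sit between the end posts with a 32 mm gap after the −x posts and between neighbouring slats, leaving 40 mm before the +x posts.


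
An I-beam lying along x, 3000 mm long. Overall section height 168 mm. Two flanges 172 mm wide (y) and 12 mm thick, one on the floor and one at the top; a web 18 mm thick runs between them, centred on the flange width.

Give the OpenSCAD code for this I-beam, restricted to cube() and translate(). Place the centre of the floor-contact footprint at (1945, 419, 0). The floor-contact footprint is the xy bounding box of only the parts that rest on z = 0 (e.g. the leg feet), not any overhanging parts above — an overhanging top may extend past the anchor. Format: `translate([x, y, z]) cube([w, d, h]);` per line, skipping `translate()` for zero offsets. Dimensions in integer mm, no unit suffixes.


translate([445, 333, 0]) cube([3000, 172, 12]);
translate([445, 410, 12]) cube([3000, 18, 144]);
translate([445, 333, 156]) cube([3000, 172, 12]);


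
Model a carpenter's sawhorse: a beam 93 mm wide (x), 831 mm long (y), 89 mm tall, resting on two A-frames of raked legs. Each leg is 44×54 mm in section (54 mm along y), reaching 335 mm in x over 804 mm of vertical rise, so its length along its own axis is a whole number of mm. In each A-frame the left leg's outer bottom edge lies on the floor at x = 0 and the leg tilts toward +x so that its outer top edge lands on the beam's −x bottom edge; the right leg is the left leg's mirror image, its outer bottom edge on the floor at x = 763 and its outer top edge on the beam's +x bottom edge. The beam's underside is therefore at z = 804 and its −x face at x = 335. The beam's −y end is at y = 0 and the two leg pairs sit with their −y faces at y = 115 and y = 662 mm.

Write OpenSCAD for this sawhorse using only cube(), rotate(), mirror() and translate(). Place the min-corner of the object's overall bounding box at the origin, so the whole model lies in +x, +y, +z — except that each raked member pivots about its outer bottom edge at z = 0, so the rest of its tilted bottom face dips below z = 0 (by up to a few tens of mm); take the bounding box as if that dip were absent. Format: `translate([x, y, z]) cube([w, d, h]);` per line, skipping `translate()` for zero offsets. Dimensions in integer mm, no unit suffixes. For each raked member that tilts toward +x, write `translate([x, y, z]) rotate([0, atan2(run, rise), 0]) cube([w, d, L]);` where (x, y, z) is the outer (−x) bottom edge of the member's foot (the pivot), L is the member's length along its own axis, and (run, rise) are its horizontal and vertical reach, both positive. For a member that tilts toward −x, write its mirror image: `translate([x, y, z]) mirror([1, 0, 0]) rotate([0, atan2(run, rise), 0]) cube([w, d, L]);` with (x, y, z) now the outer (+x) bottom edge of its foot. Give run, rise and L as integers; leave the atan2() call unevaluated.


translate([335, 0, 804]) cube([93, 831, 89]);
translate([0, 115, 0]) rotate([0, atan2(335, 804), 0]) cube([44, 54, 871]);
translate([763, 115, 0]) mirror([1, 0, 0]) rotate([0, atan2(335, 804), 0]) cube([44, 54, 871]);
translate([0, 662, 0]) rotate([0, atan2(335, 804), 0]) cube([44, 54, 871]);
translate([763, 662, 0]) mirror([1, 0, 0]) rotate([0, atan2(335, 804), 0]) cube([44, 54, 871]);


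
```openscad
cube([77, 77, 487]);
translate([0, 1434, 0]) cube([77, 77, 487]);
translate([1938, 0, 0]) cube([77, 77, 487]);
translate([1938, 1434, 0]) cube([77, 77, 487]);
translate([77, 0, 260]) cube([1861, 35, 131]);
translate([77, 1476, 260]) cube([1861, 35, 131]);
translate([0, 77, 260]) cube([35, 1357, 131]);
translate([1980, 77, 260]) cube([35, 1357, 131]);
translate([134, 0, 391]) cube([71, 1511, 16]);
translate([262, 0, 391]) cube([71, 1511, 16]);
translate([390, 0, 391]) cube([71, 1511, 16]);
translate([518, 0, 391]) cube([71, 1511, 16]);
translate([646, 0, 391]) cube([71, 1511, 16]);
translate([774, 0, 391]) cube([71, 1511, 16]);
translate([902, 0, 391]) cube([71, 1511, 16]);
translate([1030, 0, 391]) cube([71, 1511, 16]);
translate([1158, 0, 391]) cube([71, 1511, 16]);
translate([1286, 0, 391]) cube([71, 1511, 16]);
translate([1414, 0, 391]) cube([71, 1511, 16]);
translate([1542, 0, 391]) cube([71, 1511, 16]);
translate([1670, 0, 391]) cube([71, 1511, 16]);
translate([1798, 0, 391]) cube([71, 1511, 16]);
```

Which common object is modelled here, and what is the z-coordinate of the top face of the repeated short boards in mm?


A bed frame. The slat-top height is 407 mm.

Four posts, four rails, and a row of slats — a bed frame. Slats sit on the rails at z = 260 + 131 = 391; with slat thickness 16, the top is 407 mm.


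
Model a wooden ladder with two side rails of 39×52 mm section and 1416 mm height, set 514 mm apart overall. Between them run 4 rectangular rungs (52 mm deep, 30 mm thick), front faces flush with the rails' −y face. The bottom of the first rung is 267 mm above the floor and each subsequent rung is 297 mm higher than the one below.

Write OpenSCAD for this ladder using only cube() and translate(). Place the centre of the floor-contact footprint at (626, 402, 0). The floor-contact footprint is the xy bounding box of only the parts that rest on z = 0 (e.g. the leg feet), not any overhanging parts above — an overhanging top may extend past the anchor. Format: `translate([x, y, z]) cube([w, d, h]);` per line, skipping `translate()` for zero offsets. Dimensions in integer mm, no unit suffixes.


translate([369, 376, 0]) cube([39, 52, 1416]);
translate([844, 376, 0]) cube([39, 52, 1416]);
translate([408, 376, 267]) cube([436, 52, 30]);
translate([408, 376, 564]) cube([436, 52, 30]);
translate([408, 376, 861]) cube([436, 52, 30]);
translate([408, 376, 1158]) cube([436, 52, 30]);


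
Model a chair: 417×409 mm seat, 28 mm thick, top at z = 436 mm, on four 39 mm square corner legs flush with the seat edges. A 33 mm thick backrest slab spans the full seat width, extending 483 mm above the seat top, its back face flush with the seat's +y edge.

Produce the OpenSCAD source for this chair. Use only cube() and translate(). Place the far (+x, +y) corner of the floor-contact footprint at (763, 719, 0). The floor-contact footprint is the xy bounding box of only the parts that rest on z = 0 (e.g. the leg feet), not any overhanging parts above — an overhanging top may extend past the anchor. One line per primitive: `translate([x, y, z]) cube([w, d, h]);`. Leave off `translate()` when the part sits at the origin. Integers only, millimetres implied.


// leg_h = 436 - 28 = 408
translate([346, 310, 408]) cube([417, 409, 28]);
translate([346, 310, 0]) cube([39, 39, 408]);
translate([724, 310, 0]) cube([39, 39, 408]);
translate([346, 680, 0]) cube([39, 39, 408]);
translate([724, 680, 0]) cube([39, 39, 408]);
translate([346, 686, 436]) cube([417, 33, 483]);


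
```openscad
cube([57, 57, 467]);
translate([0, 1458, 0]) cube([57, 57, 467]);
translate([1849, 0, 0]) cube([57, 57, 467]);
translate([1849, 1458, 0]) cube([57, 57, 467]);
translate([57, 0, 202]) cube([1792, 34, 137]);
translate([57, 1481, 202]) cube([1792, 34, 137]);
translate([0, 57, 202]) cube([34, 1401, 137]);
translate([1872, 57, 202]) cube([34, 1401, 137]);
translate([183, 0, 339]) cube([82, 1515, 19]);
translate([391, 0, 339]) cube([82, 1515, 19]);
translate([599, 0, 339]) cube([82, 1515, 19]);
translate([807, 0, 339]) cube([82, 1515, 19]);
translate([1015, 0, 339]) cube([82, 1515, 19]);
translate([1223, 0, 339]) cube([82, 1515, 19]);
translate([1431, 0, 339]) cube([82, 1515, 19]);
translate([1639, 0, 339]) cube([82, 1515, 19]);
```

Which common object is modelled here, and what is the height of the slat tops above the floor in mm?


A bed frame. The slat-top height is 358 mm.

Four posts, four rails, and a row of slats — a bed frame. Slats sit on the rails at z = 202 + 137 = 339; with slat thickness 19, the top is 358 mm.


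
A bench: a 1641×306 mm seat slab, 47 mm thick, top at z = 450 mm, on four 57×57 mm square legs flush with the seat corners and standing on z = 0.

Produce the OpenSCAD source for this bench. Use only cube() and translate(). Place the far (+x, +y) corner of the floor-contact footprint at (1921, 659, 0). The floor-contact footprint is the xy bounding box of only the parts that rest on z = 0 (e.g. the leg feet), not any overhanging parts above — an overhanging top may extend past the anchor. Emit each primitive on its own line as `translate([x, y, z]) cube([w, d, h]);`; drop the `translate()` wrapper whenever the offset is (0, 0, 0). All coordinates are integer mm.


translate([280, 353, 403]) cube([1641, 306, 47]);
translate([280, 353, 0]) cube([57, 57, 403]);
translate([280, 602, 0]) cube([57, 57, 403]);
translate([1864, 353, 0]) cube([57, 57, 403]);
translate([1864, 602, 0]) cube([57, 57, 403]);


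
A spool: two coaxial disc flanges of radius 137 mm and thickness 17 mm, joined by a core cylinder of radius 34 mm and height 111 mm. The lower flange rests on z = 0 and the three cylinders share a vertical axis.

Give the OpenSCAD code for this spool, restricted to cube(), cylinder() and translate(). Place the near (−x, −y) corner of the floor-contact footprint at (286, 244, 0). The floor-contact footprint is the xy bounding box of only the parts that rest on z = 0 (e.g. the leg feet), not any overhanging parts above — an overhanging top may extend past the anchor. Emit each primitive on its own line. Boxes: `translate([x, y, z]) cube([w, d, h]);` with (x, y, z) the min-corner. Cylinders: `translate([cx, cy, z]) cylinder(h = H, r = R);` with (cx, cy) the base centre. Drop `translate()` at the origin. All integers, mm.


translate([423, 381, 0]) cylinder(h = 17, r = 137);
translate([423, 381, 17]) cylinder(h = 111, r = 34);
translate([423, 381, 128]) cylinder(h = 17, r = 137);


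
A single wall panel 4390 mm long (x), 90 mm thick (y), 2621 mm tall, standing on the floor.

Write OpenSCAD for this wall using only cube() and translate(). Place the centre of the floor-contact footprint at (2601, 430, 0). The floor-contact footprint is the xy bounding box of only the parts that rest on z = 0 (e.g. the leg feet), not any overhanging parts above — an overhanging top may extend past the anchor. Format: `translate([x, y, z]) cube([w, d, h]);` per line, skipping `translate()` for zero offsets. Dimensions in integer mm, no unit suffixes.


translate([406, 385, 0]) cube([4390, 90, 2621]);


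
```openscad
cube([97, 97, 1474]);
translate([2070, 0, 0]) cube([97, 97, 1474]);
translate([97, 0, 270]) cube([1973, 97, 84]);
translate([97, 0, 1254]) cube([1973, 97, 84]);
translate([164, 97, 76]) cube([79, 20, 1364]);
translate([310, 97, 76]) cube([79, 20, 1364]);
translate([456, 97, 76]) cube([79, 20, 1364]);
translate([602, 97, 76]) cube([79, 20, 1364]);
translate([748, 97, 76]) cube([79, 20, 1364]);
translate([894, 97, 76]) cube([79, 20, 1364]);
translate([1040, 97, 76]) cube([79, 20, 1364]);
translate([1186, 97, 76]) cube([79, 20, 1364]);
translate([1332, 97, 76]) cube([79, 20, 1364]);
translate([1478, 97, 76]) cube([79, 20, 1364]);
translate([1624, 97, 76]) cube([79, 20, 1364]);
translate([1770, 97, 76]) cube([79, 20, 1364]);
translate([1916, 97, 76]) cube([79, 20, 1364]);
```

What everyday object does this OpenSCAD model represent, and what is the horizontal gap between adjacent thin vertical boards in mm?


A fence section. The picket gap is 67 mm.

Two posts, two rails, 13 pickets — a fence section. Span 1973 mm holds 13 pickets of 79 mm with 14 equal gaps: ⌊(1973 − 13·79) / 14⌋ = 67 mm.


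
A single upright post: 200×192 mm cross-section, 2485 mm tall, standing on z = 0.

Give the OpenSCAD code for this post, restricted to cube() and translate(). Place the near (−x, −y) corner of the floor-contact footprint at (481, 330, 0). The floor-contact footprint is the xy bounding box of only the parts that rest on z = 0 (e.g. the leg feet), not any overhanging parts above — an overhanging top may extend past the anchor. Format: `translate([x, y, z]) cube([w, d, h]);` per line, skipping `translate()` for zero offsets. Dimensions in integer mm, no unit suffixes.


translate([481, 330, 0]) cube([200, 192, 2485]);


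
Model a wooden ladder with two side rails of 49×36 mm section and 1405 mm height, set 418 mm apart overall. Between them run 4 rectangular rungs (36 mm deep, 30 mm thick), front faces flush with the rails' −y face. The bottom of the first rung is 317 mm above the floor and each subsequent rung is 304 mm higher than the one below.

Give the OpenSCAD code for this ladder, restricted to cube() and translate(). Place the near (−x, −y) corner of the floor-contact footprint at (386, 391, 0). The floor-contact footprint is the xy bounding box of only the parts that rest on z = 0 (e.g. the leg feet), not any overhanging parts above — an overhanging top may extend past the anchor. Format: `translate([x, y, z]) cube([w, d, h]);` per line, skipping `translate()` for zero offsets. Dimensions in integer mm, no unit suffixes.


translate([386, 391, 0]) cube([49, 36, 1405]);
translate([755, 391, 0]) cube([49, 36, 1405]);
translate([435, 391, 317]) cube([320, 36, 30]);
translate([435, 391, 621]) cube([320, 36, 30]);
translate([435, 391, 925]) cube([320, 36, 30]);
translate([435, 391, 1229]) cube([320, 36, 30]);


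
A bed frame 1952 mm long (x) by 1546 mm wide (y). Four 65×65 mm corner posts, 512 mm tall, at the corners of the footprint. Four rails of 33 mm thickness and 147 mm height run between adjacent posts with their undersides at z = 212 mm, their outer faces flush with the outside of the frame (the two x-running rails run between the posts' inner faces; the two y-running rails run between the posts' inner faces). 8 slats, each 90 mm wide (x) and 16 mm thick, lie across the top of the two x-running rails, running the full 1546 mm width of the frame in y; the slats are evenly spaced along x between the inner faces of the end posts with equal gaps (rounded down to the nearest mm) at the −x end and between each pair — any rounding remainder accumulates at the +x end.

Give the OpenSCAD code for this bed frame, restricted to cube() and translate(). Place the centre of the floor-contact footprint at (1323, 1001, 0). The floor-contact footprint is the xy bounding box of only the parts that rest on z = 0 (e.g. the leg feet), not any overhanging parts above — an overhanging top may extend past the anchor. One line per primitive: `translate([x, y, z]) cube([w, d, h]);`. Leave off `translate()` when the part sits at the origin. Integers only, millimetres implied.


translate([347, 228, 0]) cube([65, 65, 512]);
translate([347, 1709, 0]) cube([65, 65, 512]);
translate([2234, 228, 0]) cube([65, 65, 512]);
translate([2234, 1709, 0]) cube([65, 65, 512]);
translate([412, 228, 212]) cube([1822, 33, 147]);
translate([412, 1741, 212]) cube([1822, 33, 147]);
translate([347, 293, 212]) cube([33, 1416, 147]);
translate([2266, 293, 212]) cube([33, 1416, 147]);
translate([534, 228, 359]) cube([90, 1546, 16]);
translate([746, 228, 359]) cube([90, 1546, 16]);
translate([958, 228, 359]) cube([90, 1546, 16]);
translate([1170, 228, 359]) cube([90, 1546, 16]);
translate([1382, 228, 359]) cube([90, 1546, 16]);
translate([1594, 228, 359]) cube([90, 1546, 16]);
translate([1806, 228, 359]) cube([90, 1546, 16]);
translate([2018, 228, 359]) cube([90, 1546, 16]);


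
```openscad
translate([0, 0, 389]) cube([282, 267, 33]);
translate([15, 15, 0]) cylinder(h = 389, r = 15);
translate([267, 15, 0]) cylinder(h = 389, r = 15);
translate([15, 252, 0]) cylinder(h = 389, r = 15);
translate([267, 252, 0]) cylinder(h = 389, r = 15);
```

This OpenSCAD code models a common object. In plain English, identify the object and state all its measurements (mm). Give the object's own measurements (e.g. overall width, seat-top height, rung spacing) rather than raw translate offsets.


A four-legged stool. The seat is a 282×267×33 mm slab whose top surface is at z = 422 mm; four round legs, each 30 mm in diameter, run from the floor (z = 0) to the underside of the seat, each leg's axis is inset half a diameter from the nearest pair of seat edges (so the leg's bounding box is flush with the corner).


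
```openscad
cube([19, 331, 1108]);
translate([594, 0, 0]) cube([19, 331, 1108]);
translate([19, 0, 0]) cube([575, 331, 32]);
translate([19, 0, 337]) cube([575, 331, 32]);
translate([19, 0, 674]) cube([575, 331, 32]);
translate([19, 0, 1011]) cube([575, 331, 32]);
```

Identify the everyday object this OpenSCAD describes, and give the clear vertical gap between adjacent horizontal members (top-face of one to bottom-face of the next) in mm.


A bookshelf. The clear shelf gap is 305 mm.

Two tall side panels with 4 horizontal boards between them — a bookshelf. The first two shelf undersides are at z = 0 and z = 337; with shelf thickness 32, the clear gap is 337 − 0 − 32 = 305 mm.


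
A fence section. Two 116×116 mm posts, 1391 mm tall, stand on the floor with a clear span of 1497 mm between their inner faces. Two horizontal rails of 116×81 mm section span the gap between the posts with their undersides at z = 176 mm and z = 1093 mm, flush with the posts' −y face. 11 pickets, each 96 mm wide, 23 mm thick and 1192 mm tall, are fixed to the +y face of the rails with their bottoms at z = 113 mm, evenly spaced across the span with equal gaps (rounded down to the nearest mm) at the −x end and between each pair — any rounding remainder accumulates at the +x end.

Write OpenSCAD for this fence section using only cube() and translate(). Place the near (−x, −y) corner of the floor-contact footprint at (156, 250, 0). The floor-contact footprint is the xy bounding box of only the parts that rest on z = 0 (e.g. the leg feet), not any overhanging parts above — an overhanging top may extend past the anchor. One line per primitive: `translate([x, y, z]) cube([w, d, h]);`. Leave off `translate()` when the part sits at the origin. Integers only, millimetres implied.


translate([156, 250, 0]) cube([116, 116, 1391]);
translate([1769, 250, 0]) cube([116, 116, 1391]);
translate([272, 250, 176]) cube([1497, 116, 81]);
translate([272, 250, 1093]) cube([1497, 116, 81]);
translate([308, 366, 113]) cube([96, 23, 1192]);
translate([440, 366, 113]) cube([96, 23, 1192]);
translate([572, 366, 113]) cube([96, 23, 1192]);
translate([704, 366, 113]) cube([96, 23, 1192]);
translate([836, 366, 113]) cube([96, 23, 1192]);
translate([968, 366, 113]) cube([96, 23, 1192]);
translate([1100, 366, 113]) cube([96, 23, 1192]);
translate([1232, 366, 113]) cube([96, 23, 1192]);
translate([1364, 366, 113]) cube([96, 23, 1192]);
translate([1496, 366, 113]) cube([96, 23, 1192]);
translate([1628, 366, 113]) cube([96, 23, 1192]);


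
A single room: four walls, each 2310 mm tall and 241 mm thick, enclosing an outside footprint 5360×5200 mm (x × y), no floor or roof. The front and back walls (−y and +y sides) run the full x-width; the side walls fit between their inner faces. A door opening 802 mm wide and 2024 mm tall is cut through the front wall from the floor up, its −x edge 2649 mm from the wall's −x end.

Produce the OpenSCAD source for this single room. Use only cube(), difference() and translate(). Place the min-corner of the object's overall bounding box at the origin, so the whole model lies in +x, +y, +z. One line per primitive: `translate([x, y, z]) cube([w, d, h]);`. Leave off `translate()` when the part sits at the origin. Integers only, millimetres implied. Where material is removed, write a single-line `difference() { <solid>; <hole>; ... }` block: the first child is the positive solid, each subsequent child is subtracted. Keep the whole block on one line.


difference() { cube([5360, 241, 2310]); translate([2649, 0, 0]) cube([802, 241, 2024]); }
translate([0, 4959, 0]) cube([5360, 241, 2310]);
translate([0, 241, 0]) cube([241, 4718, 2310]);
translate([5119, 241, 0]) cube([241, 4718, 2310]);


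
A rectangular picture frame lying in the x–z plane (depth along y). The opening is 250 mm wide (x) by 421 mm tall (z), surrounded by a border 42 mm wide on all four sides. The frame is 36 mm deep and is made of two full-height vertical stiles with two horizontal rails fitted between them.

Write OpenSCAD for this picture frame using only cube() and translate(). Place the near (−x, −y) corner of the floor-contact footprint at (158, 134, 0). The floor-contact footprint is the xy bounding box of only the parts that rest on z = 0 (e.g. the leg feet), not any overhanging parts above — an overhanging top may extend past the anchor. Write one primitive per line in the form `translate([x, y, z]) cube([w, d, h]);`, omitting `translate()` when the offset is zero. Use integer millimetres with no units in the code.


translate([158, 134, 0]) cube([42, 36, 505]);
translate([450, 134, 0]) cube([42, 36, 505]);
translate([200, 134, 0]) cube([250, 36, 42]);
translate([200, 134, 463]) cube([250, 36, 42]);


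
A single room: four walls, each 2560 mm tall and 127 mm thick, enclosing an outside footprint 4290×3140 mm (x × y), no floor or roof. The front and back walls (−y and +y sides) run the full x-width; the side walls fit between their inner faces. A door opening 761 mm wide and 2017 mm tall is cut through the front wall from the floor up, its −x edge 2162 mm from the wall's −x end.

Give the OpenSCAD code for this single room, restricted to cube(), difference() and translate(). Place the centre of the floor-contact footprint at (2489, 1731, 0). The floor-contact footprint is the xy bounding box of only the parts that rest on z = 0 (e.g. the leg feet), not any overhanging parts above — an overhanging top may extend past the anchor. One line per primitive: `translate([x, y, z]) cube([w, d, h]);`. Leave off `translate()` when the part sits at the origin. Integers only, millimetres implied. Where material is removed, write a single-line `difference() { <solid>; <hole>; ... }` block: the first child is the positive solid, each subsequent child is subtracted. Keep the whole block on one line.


difference() { translate([344, 161, 0]) cube([4290, 127, 2560]); translate([2506, 161, 0]) cube([761, 127, 2017]); }
translate([344, 3174, 0]) cube([4290, 127, 2560]);
translate([344, 288, 0]) cube([127, 2886, 2560]);
translate([4507, 288, 0]) cube([127, 2886, 2560]);


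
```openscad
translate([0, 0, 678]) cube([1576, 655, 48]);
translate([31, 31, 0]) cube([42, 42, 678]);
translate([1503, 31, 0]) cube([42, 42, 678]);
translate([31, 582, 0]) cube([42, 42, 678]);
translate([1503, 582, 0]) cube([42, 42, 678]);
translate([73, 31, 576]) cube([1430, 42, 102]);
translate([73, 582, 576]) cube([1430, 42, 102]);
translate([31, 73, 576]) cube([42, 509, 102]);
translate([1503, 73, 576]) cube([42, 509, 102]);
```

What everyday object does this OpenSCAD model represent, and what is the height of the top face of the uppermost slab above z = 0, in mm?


A table. The table height is 726 mm.

A 1576×655×48 slab sits at z = 678 on four 42 mm square posts — a table. The top surface is at 678 + 48 = 726 mm.


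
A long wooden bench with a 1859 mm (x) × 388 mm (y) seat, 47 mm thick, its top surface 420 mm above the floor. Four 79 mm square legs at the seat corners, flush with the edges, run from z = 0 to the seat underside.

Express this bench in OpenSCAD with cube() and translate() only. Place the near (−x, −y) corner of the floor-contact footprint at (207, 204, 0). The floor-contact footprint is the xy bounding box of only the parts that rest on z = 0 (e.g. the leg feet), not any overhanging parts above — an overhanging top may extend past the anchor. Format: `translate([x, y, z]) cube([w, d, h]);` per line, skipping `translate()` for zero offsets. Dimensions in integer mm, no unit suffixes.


// leg_h = 420 − 47 = 373
translate([207, 204, 373]) cube([1859, 388, 47]);
translate([207, 204, 0]) cube([79, 79, 373]);
translate([207, 513, 0]) cube([79, 79, 373]);
translate([1987, 204, 0]) cube([79, 79, 373]);
translate([1987, 513, 0]) cube([79, 79, 373]);


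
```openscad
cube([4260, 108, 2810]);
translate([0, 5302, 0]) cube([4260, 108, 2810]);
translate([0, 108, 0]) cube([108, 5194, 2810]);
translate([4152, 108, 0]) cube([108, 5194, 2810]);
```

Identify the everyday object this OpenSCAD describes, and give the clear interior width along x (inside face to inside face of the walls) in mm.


A house (or room) frame. The interior width is 4044 mm.

Four 2810 mm walls enclosing a rectangle with no floor or roof — a room or house frame. Outside width is 4260 mm and wall thickness is 108 mm, so the interior width is 4260 − 2 × 108 = 4044 mm.


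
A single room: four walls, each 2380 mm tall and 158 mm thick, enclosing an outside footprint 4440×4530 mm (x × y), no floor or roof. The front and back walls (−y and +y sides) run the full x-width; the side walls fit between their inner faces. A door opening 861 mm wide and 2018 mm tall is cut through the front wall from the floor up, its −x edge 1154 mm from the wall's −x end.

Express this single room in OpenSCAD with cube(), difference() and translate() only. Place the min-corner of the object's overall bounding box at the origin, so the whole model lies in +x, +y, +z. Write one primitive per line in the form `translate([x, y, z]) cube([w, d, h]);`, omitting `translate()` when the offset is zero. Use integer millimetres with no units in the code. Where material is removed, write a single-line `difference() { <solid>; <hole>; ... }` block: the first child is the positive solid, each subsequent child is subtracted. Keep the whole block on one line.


difference() { cube([4440, 158, 2380]); translate([1154, 0, 0]) cube([861, 158, 2018]); }
translate([0, 4372, 0]) cube([4440, 158, 2380]);
translate([0, 158, 0]) cube([158, 4214, 2380]);
translate([4282, 158, 0]) cube([158, 4214, 2380]);


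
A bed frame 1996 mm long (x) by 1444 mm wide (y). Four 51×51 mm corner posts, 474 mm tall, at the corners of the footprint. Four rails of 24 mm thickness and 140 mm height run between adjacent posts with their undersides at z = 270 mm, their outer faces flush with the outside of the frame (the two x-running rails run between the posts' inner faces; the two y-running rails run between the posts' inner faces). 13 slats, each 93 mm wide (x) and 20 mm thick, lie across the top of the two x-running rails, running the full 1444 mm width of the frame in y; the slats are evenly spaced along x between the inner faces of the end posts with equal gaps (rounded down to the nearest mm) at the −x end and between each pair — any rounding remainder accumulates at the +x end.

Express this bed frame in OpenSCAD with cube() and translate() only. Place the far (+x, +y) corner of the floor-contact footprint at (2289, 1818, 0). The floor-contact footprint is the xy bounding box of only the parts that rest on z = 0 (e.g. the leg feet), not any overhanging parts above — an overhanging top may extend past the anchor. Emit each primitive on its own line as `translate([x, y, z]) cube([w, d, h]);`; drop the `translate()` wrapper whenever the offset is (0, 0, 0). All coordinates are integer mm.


translate([293, 374, 0]) cube([51, 51, 474]);
translate([293, 1767, 0]) cube([51, 51, 474]);
translate([2238, 374, 0]) cube([51, 51, 474]);
translate([2238, 1767, 0]) cube([51, 51, 474]);
translate([344, 374, 270]) cube([1894, 24, 140]);
translate([344, 1794, 270]) cube([1894, 24, 140]);
translate([293, 425, 270]) cube([24, 1342, 140]);
translate([2265, 425, 270]) cube([24, 1342, 140]);
translate([392, 374, 410]) cube([93, 1444, 20]);
translate([533, 374, 410]) cube([93, 1444, 20]);
translate([674, 374, 410]) cube([93, 1444, 20]);
translate([815, 374, 410]) cube([93, 1444, 20]);
translate([956, 374, 410]) cube([93, 1444, 20]);
translate([1097, 374, 410]) cube([93, 1444, 20]);
translate([1238, 374, 410]) cube([93, 1444, 20]);
translate([1379, 374, 410]) cube([93, 1444, 20]);
translate([1520, 374, 410]) cube([93, 1444, 20]);
translate([1661, 374, 410]) cube([93, 1444, 20]);
translate([1802, 374, 410]) cube([93, 1444, 20]);
translate([1943, 374, 410]) cube([93, 1444, 20]);
translate([2084, 374, 410]) cube([93, 1444, 20]);


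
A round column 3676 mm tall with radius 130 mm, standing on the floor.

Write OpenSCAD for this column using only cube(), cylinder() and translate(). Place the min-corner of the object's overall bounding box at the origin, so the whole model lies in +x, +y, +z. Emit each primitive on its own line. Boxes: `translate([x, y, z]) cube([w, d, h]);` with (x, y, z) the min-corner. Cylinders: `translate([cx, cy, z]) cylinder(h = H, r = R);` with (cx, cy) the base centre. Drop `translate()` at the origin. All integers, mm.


translate([130, 130, 0]) cylinder(h = 3676, r = 130);


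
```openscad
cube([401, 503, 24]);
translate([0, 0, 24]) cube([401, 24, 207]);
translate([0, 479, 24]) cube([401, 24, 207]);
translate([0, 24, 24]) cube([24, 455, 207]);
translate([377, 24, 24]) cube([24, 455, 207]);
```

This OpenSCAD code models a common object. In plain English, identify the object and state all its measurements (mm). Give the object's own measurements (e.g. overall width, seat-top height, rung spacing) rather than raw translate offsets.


An open-topped rectangular box: outside dimensions 401×503×231 mm, with a uniform wall and base thickness of 24 mm. The base is a full 401×503 slab on the floor; four walls sit on top of the base. The front and back walls (the −y and +y sides) span the full width; the two side walls fit between them.


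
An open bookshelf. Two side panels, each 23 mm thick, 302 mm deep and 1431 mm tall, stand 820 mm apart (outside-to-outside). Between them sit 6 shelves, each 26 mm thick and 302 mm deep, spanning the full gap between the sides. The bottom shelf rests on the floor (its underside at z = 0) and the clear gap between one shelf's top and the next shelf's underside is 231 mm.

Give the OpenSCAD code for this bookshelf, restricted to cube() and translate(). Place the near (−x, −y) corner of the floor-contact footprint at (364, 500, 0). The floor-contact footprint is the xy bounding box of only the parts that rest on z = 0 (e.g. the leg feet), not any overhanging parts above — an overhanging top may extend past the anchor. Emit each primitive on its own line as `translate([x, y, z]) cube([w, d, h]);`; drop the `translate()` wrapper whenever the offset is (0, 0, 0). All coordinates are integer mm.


translate([364, 500, 0]) cube([23, 302, 1431]);
translate([1161, 500, 0]) cube([23, 302, 1431]);
translate([387, 500, 0]) cube([774, 302, 26]);
translate([387, 500, 257]) cube([774, 302, 26]);
translate([387, 500, 514]) cube([774, 302, 26]);
translate([387, 500, 771]) cube([774, 302, 26]);
translate([387, 500, 1028]) cube([774, 302, 26]);
translate([387, 500, 1285]) cube([774, 302, 26]);


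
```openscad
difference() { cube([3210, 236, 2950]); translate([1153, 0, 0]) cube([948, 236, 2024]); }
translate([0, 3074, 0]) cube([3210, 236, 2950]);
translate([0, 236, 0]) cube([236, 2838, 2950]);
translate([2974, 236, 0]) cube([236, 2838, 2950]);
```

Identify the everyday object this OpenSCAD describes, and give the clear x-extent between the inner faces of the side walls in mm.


A single room. The interior width is 2738 mm.

Four walls enclosing a rectangle with a door in the front wall — a room. Outside width 3210 minus two 236 mm walls gives 2738 mm.


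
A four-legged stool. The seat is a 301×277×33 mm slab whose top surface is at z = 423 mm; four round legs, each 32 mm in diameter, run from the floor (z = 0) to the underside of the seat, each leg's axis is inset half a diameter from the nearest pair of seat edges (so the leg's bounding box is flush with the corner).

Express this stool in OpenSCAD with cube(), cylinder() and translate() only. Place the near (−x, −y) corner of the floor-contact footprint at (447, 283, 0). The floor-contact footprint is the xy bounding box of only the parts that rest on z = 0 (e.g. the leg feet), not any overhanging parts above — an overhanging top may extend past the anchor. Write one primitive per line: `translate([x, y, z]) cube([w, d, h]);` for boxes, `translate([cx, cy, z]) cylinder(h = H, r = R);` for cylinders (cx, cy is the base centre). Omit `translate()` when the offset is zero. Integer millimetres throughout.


translate([447, 283, 390]) cube([301, 277, 33]);
translate([463, 299, 0]) cylinder(h = 390, r = 16);
translate([732, 299, 0]) cylinder(h = 390, r = 16);
translate([463, 544, 0]) cylinder(h = 390, r = 16);
translate([732, 544, 0]) cylinder(h = 390, r = 16);


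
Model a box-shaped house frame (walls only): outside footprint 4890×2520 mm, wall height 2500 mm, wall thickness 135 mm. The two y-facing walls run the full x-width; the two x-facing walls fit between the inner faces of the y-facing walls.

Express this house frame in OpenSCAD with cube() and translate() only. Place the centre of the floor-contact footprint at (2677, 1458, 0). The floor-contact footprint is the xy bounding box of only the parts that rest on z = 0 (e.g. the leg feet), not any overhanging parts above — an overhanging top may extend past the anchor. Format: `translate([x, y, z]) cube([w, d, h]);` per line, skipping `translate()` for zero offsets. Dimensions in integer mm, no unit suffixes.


translate([232, 198, 0]) cube([4890, 135, 2500]);
translate([232, 2583, 0]) cube([4890, 135, 2500]);
translate([232, 333, 0]) cube([135, 2250, 2500]);
translate([4987, 333, 0]) cube([135, 2250, 2500]);


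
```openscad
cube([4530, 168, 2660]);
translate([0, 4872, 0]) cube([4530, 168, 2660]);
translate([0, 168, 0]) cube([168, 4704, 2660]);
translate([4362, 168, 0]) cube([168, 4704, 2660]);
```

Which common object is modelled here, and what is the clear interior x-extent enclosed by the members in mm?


A house (or room) frame. The interior width is 4194 mm.

Four 2660 mm walls enclosing a rectangle with no floor or roof — a room or house frame. Outside width is 4530 mm and wall thickness is 168 mm, so the interior width is 4530 − 2 × 168 = 4194 mm.


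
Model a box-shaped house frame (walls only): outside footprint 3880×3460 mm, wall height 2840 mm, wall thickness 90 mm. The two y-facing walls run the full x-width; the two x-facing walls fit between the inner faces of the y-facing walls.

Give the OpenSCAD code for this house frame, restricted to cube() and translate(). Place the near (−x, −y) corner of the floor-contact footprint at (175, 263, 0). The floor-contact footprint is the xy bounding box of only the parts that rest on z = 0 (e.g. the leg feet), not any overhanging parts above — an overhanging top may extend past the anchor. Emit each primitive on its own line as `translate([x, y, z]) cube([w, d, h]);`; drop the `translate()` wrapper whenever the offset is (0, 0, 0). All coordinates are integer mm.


translate([175, 263, 0]) cube([3880, 90, 2840]);
translate([175, 3633, 0]) cube([3880, 90, 2840]);
translate([175, 353, 0]) cube([90, 3280, 2840]);
translate([3965, 353, 0]) cube([90, 3280, 2840]);


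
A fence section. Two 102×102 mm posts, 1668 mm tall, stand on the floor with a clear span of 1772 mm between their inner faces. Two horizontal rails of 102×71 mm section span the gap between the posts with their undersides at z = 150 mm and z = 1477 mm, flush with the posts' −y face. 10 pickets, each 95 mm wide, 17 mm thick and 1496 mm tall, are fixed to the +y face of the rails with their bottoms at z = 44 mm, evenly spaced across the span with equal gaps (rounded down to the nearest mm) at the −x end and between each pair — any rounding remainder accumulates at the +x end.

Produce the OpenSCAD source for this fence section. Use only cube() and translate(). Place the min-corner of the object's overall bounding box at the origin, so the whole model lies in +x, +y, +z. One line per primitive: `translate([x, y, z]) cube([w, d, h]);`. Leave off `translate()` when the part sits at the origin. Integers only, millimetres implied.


cube([102, 102, 1668]);
translate([1874, 0, 0]) cube([102, 102, 1668]);
translate([102, 0, 150]) cube([1772, 102, 71]);
translate([102, 0, 1477]) cube([1772, 102, 71]);
translate([176, 102, 44]) cube([95, 17, 1496]);
translate([345, 102, 44]) cube([95, 17, 1496]);
translate([514, 102, 44]) cube([95, 17, 1496]);
translate([683, 102, 44]) cube([95, 17, 1496]);
translate([852, 102, 44]) cube([95, 17, 1496]);
translate([1021, 102, 44]) cube([95, 17, 1496]);
translate([1190, 102, 44]) cube([95, 17, 1496]);
translate([1359, 102, 44]) cube([95, 17, 1496]);
translate([1528, 102, 44]) cube([95, 17, 1496]);
translate([1697, 102, 44]) cube([95, 17, 1496]);


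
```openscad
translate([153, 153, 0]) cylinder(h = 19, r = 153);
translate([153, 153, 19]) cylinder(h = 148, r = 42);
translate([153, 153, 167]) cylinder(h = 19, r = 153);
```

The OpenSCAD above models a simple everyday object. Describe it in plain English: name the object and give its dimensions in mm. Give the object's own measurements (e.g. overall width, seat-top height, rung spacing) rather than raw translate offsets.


A spool: two coaxial disc flanges of radius 153 mm and thickness 19 mm, joined by a core cylinder of radius 42 mm and height 148 mm. The lower flange rests on z = 0 and the three cylinders share a vertical axis.


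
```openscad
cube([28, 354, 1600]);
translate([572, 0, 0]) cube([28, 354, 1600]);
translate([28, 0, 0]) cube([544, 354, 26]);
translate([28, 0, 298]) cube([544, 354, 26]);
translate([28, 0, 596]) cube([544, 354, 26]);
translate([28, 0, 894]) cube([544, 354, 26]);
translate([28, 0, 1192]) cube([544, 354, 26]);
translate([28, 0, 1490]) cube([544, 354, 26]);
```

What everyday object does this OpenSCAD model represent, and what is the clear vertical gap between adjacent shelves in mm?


A bookshelf. The clear shelf gap is 272 mm.

Two tall side panels with 6 horizontal boards between them — a bookshelf. The first two shelf undersides are at z = 0 and z = 298; with shelf thickness 26, the clear gap is 298 − 0 − 26 = 272 mm.


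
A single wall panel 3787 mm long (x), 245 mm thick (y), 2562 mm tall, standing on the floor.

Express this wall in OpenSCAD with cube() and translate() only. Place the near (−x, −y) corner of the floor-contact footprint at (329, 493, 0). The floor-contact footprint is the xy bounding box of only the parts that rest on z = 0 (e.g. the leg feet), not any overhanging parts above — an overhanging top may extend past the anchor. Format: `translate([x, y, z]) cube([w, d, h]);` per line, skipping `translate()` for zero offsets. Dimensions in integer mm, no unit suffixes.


translate([329, 493, 0]) cube([3787, 245, 2562]);
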